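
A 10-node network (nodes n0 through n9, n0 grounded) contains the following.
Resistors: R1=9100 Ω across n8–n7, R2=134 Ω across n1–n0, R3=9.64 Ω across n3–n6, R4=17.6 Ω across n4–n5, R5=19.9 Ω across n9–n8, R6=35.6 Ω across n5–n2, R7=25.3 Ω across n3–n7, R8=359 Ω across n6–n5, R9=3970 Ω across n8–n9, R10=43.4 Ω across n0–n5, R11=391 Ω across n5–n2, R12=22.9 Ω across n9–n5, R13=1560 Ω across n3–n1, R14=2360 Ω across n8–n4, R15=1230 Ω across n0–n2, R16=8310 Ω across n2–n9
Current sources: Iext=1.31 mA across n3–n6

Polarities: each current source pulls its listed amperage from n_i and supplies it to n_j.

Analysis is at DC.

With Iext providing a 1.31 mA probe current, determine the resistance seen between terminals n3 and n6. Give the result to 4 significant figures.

R_eq = 9.589 Ω

MNA unknowns: 9 node voltages V₁..V_9
R1: Y=0.0001099 on G[8,7]
R2: Y=0.007463 on G[1,0]
R3: Y=0.1037 on G[3,6]
R4: Y=0.05682 on G[4,5]
R5: Y=0.05025 on G[9,8]
R6: Y=0.02809 on G[5,2]
R7: Y=0.03953 on G[3,7]
R8: Y=0.002786 on G[6,5]
R9: Y=0.0002519 on G[8,9]
R10: Y=0.02304 on G[0,5]
R11: Y=0.002558 on G[5,2]
R12: Y=0.04367 on G[9,5]
R13: Y=0.0006410 on G[3,1]
R14: Y=0.0004237 on G[8,4]
R15: Y=0.0008130 on G[0,2]
R16: Y=0.0001203 on G[2,9]
Iext: z[3]−=0.00131, z[6]+=0.00131
solve → V1=-0.0007782, V2=0.0002373, V3=-0.009838, V4=0.0002433, V5=0.0002437, V6=0.002723, V7=-0.009810, V8=0.0001976, V9=0.0002190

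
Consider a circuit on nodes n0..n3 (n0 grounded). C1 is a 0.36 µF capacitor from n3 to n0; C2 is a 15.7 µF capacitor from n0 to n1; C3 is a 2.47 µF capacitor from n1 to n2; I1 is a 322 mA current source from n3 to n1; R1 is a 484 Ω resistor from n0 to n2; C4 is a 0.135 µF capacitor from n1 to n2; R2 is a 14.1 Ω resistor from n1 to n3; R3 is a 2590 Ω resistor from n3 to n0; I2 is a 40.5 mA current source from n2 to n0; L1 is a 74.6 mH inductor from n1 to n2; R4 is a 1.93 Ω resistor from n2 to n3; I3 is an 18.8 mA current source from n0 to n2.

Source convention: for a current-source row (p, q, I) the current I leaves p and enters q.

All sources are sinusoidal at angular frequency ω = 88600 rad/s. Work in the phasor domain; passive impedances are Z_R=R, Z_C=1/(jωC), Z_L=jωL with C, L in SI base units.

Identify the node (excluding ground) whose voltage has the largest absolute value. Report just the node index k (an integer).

3

Element admittances at ω=88600 rad/s:
  Y(C1) = 0.000+0.03190j S between n3,n0
  Y(C2) = 0.000+1.391j S between n0,n1
  Y(C3) = 0.000+0.2188j S between n1,n2
  I1: injects 0.322 A into n1 (from n3)
  Y(R1) = 0.002066+0.000j S between n0,n2
  Y(C4) = 0.000+0.01196j S between n1,n2
  Y(R2) = 0.07092+0.000j S between n1,n3
  Y(R3) = 0.0003861+0.000j S between n3,n0
  I2: injects 0.0405 A into n0 (from n2)
  Y(L1) = 0.000-0.0001513j S between n1,n2
  Y(R4) = 0.5181+0.000j S between n2,n3
  I3: injects 0.0188 A into n2 (from n0)
Assemble and solve the 3×3 MNA system:
  V(n1)=0.01372-0.008374j  V(n2)=-0.2207+1.123j  V(n3)=-0.6833+1.023j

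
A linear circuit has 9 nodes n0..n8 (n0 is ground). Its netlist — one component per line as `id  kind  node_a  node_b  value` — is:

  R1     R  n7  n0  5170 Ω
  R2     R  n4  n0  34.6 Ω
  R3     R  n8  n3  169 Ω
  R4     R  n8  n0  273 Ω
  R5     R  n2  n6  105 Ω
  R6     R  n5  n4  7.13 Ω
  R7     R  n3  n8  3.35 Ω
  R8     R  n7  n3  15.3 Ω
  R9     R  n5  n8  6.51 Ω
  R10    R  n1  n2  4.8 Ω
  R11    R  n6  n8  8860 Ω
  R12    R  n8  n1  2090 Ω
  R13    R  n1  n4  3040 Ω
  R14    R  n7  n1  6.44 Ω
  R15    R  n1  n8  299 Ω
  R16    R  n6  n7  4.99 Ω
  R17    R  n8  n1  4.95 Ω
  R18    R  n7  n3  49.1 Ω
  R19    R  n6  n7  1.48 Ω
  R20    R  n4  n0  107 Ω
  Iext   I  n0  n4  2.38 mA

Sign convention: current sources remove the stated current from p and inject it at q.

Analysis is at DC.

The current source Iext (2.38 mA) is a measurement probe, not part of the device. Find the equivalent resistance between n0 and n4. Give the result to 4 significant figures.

R_eq = 23.86 Ω

Element admittances at DC:
  Y(R1) = 0.0001934 S between n7,n0
  Y(R2) = 0.02890 S between n4,n0
  Y(R3) = 0.005917 S between n8,n3
  Y(R4) = 0.003663 S between n8,n0
  Y(R5) = 0.009524 S between n2,n6
  Y(R6) = 0.1403 S between n5,n4
  Y(R7) = 0.2985 S between n3,n8
  Y(R8) = 0.06536 S between n7,n3
  Y(R9) = 0.1536 S between n5,n8
  Y(R10) = 0.2083 S between n1,n2
  Y(R11) = 0.0001129 S between n6,n8
  Y(R12) = 0.0004785 S between n8,n1
  Y(R13) = 0.0003289 S between n1,n4
  Y(R14) = 0.1553 S between n7,n1
  Y(R15) = 0.003344 S between n1,n8
  Y(R16) = 0.2004 S between n6,n7
  Y(R17) = 0.2020 S between n8,n1
  Y(R18) = 0.02037 S between n7,n3
  Y(R19) = 0.6757 S between n6,n7
  Y(R20) = 0.009346 S between n4,n0
  Iext: injects 0.00238 A into n4 (from n0)
Assemble and solve the 8×8 MNA system:
  V(n1)=0.05393  V(n2)=0.05393  V(n3)=0.05395  V(n4)=0.05679  V(n5)=0.05531  V(n6)=0.05390  V(n7)=0.05390  V(n8)=0.05396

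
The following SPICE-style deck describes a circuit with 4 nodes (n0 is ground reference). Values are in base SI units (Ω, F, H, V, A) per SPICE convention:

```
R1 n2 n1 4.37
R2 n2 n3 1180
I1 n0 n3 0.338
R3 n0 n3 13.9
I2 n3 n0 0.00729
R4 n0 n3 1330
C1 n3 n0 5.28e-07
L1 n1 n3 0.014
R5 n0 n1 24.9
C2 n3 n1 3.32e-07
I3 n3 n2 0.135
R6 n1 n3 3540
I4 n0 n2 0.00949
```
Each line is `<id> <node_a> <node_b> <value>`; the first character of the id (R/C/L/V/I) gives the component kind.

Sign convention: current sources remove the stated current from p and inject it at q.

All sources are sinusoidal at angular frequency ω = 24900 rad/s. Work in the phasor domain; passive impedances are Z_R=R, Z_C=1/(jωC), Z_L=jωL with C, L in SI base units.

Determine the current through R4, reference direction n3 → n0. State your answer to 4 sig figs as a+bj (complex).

0.001972-0.0002995j A

Apply KCL at each of the 3 non-ground nodes and solve the resulting linear system.
Node n1: branches {R1, L1, R5, C2, R6} → V_1 = 3.592-0.1376j
Node n2: branches {R1, R2, I3, I4} → V_2 = 4.218-0.1386j
Node n3: branches {R2, I1, R3, I2, R4, C1, L1, C2, I3, R6} → V_3 = 2.623-0.3984j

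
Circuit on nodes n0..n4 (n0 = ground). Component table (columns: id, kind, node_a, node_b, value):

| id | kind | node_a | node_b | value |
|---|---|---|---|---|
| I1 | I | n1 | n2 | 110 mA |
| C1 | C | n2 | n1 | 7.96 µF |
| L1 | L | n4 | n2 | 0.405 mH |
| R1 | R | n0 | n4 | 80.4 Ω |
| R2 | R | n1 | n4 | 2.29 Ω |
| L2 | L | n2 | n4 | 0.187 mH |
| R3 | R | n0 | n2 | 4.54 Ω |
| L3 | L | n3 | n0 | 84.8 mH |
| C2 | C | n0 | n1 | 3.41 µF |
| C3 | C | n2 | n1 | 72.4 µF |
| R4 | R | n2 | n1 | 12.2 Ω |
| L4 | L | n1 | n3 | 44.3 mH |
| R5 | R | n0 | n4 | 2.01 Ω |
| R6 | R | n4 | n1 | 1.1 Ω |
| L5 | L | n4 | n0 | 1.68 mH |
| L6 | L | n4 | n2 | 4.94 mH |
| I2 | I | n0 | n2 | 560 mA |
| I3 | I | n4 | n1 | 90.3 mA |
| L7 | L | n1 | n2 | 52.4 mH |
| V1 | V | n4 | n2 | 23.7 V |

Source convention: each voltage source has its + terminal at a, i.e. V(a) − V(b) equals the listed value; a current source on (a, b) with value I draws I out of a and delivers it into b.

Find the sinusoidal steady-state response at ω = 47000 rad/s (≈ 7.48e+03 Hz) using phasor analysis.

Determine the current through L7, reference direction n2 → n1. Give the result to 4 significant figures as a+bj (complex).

0.002862+0.001314j A

Apply KCL at each of the 4 non-ground nodes and solve the resulting linear system.
Node n1: branches {I1, C1, R2, C2, C3, R4, L4, R6, I3, L7} → V_1 = -13.47-3.973j
Node n2: branches {I1, C1, L1, L2, R3, C3, R4, L6, I2, L7, V1} → V_2 = -16.71+3.075j
Node n3: branches {L3, L4} → V_3 = -8.850-2.610j
Node n4: branches {L1, R1, R2, L2, R5, R6, L5, L6, I3, V1} → V_4 = 6.991+3.075j
Source currents: i(V1)=-31.23-6.922j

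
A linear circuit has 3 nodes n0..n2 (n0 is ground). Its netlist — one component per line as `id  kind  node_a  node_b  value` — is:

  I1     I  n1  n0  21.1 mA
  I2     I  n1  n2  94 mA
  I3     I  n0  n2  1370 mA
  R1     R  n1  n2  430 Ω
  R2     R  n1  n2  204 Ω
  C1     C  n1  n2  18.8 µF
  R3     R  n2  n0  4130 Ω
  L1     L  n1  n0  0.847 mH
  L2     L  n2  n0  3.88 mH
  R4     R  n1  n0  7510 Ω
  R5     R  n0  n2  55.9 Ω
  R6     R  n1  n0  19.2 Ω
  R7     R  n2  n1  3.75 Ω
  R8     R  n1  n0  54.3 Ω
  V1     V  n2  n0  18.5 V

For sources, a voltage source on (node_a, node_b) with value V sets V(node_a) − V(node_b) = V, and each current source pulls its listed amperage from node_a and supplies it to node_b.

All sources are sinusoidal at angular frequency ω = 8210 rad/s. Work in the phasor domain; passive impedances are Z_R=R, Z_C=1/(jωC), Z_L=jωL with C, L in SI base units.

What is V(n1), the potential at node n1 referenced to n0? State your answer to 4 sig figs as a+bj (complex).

Element admittances at ω=8210 rad/s:
  I1: injects 0.0211 A into n0 (from n1)
  I2: injects 0.094 A into n2 (from n1)
  I3: injects 1.37 A into n2 (from n0)
  Y(R1) = 0.002326+0.000j S between n1,n2
  Y(R2) = 0.004902+0.000j S between n1,n2
  Y(C1) = 0.000+0.1543j S between n1,n2
  Y(R3) = 0.0002421+0.000j S between n2,n0
  Y(L1) = 0.000-0.1438j S between n1,n0
  Y(L2) = 0.000-0.03139j S between n2,n0
  Y(R4) = 0.0001332+0.000j S between n1,n0
  Y(R5) = 0.01789+0.000j S between n0,n2
  Y(R6) = 0.05208+0.000j S between n1,n0
  Y(R7) = 0.2667+0.000j S between n2,n1
  Y(R8) = 0.01842+0.000j S between n1,n0
  V1: constraint V(n2)−V(n0) = 18.5
Assemble and solve the 3×3 MNA system:
  V(n1)=14.61+7.841j  V(n2)=18.50+0.000j
  i(V1)=-1.146+2.128j

14.61+7.841j V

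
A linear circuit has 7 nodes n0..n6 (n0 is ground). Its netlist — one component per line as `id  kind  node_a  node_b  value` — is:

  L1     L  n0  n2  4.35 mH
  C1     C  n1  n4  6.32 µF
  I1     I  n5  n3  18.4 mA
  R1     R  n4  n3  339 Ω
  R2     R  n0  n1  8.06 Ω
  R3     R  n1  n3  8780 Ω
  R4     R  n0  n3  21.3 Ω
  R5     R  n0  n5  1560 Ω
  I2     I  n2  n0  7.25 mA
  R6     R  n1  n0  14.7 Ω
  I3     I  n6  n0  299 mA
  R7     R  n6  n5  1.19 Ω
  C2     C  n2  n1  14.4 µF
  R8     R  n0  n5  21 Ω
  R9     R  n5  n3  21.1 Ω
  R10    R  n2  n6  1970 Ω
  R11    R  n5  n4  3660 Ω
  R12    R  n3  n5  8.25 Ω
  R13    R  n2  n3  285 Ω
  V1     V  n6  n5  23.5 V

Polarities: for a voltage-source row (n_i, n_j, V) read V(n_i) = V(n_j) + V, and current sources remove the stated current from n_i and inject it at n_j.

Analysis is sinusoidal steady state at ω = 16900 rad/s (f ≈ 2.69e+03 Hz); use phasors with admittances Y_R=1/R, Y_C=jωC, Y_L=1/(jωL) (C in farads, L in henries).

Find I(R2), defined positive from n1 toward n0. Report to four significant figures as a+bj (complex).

-0.009538-0.0008965j A

Apply KCL at each of the 6 non-ground nodes and solve the resulting linear system.
Node n1: branches {C1, R2, R3, R6, C2} → V_1 = -0.07688-0.007226j
Node n2: branches {L1, I2, C2, R10, R13} → V_2 = -0.08169+0.01794j
Node n3: branches {I1, R1, R3, R4, R9, R12, R13} → V_3 = -2.593+0.003209j
Node n4: branches {C1, R1, R11} → V_4 = -0.07892+0.07102j
Node n5: branches {I1, R5, R7, R8, R9, R11, R12, V1} → V_5 = -3.522+0.002617j
Node n6: branches {I3, R7, R10, V1} → V_6 = 19.98+0.002617j
Source currents: i(V1)=-20.06+7.776e-06j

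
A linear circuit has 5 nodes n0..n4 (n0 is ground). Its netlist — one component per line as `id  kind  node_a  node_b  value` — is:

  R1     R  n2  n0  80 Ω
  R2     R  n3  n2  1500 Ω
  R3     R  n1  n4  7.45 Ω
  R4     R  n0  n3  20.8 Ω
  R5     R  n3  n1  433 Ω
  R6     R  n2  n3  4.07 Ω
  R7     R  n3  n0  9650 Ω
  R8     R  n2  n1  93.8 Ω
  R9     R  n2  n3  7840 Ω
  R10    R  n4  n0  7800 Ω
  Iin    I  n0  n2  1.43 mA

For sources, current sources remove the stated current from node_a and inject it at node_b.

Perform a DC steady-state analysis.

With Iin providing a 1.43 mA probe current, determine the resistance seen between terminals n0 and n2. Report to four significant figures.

R_eq = 18.88 Ω

MNA unknowns: 4 node voltages V₁..V_4
R1: Y=0.01250 on G[2,0]
R2: Y=0.0006667 on G[3,2]
R3: Y=0.1342 on G[1,4]
R4: Y=0.04808 on G[0,3]
R5: Y=0.002309 on G[3,1]
R6: Y=0.2457 on G[2,3]
R7: Y=0.0001036 on G[3,0]
R8: Y=0.01066 on G[2,1]
R9: Y=0.0001276 on G[2,3]
R10: Y=0.0001282 on G[4,0]
Iin: z[0]−=0.00143, z[2]+=0.00143
solve → V1=0.02596, V2=0.02699, V3=0.02261, V4=0.02593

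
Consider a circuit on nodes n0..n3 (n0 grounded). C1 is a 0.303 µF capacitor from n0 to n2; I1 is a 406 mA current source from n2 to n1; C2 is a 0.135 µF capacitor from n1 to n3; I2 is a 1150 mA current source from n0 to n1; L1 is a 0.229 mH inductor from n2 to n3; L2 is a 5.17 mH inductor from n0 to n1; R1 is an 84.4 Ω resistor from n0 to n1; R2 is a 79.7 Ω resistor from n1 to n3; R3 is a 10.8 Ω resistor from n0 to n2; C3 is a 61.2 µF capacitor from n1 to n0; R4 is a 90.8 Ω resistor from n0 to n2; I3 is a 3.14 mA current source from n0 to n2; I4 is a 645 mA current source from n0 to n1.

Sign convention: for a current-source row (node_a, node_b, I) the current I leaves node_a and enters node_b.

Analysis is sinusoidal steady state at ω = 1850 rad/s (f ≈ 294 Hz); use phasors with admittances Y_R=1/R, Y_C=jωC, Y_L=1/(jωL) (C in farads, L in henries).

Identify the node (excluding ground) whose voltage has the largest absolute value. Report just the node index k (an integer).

Apply KCL at each of the 3 non-ground nodes and solve the resulting linear system.
Node n1: branches {I1, C2, I2, L2, R1, R2, C3, I4} → V_1 = 81.66-31.27j
Node n2: branches {C1, I1, L1, R3, R4, I3} → V_2 = 5.383-3.284j
Node n3: branches {C2, L1, R2} → V_3 = 5.526-2.877j

1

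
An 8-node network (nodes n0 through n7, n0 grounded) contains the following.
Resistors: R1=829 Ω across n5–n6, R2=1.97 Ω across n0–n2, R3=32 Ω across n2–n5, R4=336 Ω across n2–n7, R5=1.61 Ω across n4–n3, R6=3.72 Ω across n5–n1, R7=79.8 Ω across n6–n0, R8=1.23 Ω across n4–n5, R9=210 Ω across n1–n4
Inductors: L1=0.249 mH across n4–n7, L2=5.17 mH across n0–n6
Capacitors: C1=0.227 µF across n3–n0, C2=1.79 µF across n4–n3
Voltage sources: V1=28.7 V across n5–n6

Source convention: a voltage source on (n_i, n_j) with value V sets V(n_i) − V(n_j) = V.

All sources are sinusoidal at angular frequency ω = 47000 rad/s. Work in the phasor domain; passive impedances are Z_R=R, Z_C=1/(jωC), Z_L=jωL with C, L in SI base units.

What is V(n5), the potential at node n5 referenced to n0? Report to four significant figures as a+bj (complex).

7.488-3.691j V

Element admittances at ω=47000 rad/s:
  Y(R1) = 0.001206+0.000j S between n5,n6
  Y(R2) = 0.5076+0.000j S between n0,n2
  Y(R3) = 0.03125+0.000j S between n2,n5
  Y(R4) = 0.002976+0.000j S between n2,n7
  Y(R5) = 0.6211+0.000j S between n4,n3
  Y(R6) = 0.2688+0.000j S between n5,n1
  Y(L1) = 0.000-0.08545j S between n4,n7
  Y(R7) = 0.01253+0.000j S between n6,n0
  Y(R8) = 0.8130+0.000j S between n4,n5
  Y(L2) = 0.000-0.004115j S between n0,n6
  Y(C1) = 0.000+0.01067j S between n3,n0
  Y(R9) = 0.004762+0.000j S between n1,n4
  Y(C2) = 0.000+0.08413j S between n4,n3
  V1: constraint V(n5)−V(n6) = 28.7
Assemble and solve the 8×8 MNA system:
  V(n1)=7.487-3.693j  V(n2)=0.4719-0.2349j  V(n3)=7.330-3.888j  V(n4)=7.413-3.773j  V(n5)=7.488-3.691j  V(n6)=-21.21-3.691j  V(n7)=7.281-4.010j
  i(V1)=-0.3156+0.04104j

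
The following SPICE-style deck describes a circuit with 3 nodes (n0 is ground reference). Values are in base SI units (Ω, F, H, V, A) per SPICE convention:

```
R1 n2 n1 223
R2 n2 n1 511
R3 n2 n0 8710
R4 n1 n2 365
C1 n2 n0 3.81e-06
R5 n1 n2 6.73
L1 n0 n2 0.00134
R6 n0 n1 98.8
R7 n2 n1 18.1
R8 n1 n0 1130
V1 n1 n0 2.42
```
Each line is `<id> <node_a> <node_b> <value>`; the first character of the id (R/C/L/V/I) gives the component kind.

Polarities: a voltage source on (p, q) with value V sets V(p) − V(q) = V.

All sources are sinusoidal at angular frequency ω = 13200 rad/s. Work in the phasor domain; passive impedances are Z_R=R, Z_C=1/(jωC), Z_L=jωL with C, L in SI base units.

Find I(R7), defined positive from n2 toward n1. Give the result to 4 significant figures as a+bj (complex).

-0.0001866+0.003911j A

MNA unknowns: 2 node voltages V₁..V_2 plus 1 source current (V1)
R1: Y=0.004484+0.000j on G[2,1]
R2: Y=0.001957+0.000j on G[2,1]
R3: Y=0.0001148+0.000j on G[2,0]
R4: Y=0.002740+0.000j on G[1,2]
C1: Y=0.000+0.05029j on G[2,0]
R5: Y=0.1486+0.000j on G[1,2]
L1: Y=0.000-0.05654j on G[0,2]
R6: Y=0.01012+0.000j on G[0,1]
R7: Y=0.05525+0.000j on G[2,1]
R8: Y=0.0008850+0.000j on G[1,0]
V1: row V1−V0=2.42, i_V1 at 1,0
solve → V1=2.420+0.000j, V2=2.417+0.07079j
aux → i_V1=-0.02735+0.01508j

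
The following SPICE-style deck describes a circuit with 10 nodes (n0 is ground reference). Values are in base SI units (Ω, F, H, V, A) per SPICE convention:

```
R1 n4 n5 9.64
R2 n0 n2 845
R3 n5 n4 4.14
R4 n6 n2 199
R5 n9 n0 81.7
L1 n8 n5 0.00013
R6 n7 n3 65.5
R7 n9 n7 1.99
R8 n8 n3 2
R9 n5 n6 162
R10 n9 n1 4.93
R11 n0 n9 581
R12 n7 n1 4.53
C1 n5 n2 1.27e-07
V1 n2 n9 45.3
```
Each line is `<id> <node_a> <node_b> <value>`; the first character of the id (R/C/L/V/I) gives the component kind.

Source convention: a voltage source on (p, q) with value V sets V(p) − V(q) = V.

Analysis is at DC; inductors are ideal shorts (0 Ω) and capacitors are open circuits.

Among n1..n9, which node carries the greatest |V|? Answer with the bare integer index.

2

Apply KCL at each of the 9 non-ground nodes and solve the resulting linear system.
Node n1: branches {R10, R12} → V_1 = -3.450
Node n2: branches {R2, R4, C1, V1} → V_2 = 41.76
Node n3: branches {R6, R8} → V_3 = 3.531
Node n4: branches {R1, R3} → V_4 = 3.742
Node n5: branches {R1, R3, L1, R9, C1} → V_5 = 3.742
Node n6: branches {R4, R9} → V_6 = 20.80
Node n7: branches {R6, R7, R12} → V_7 = -3.367
Node n8: branches {L1, R8} → V_8 = 3.742
Node n9: branches {R5, R7, R10, R11, V1} → V_9 = -3.540
Source currents: i(L1)=-0.1053, i(V1)=-0.1547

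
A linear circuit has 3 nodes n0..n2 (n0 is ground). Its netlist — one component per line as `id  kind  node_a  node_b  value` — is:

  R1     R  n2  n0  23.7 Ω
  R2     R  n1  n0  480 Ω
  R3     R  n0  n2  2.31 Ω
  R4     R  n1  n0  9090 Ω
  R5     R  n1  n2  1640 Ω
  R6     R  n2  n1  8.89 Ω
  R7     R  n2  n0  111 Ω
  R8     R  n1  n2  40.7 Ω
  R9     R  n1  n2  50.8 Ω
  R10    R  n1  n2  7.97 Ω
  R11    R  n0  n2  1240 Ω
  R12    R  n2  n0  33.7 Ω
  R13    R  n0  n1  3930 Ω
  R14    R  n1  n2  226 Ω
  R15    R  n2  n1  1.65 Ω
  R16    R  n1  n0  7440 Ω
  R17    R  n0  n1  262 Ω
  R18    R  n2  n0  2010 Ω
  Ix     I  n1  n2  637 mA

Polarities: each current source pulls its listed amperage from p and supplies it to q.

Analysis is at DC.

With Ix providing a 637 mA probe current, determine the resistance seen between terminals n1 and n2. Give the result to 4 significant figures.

R_eq = 1.112 Ω

Apply KCL at each of the 2 non-ground nodes and solve the resulting linear system.
Node n1: branches {R2, R4, R5, R6, R8, R9, R10, R13, R14, R15, R16, R17, Ix} → V_1 = -0.6994
Node n2: branches {R1, R3, R5, R6, R7, R8, R9, R10, R11, R12, R14, R15, R18, Ix} → V_2 = 0.008689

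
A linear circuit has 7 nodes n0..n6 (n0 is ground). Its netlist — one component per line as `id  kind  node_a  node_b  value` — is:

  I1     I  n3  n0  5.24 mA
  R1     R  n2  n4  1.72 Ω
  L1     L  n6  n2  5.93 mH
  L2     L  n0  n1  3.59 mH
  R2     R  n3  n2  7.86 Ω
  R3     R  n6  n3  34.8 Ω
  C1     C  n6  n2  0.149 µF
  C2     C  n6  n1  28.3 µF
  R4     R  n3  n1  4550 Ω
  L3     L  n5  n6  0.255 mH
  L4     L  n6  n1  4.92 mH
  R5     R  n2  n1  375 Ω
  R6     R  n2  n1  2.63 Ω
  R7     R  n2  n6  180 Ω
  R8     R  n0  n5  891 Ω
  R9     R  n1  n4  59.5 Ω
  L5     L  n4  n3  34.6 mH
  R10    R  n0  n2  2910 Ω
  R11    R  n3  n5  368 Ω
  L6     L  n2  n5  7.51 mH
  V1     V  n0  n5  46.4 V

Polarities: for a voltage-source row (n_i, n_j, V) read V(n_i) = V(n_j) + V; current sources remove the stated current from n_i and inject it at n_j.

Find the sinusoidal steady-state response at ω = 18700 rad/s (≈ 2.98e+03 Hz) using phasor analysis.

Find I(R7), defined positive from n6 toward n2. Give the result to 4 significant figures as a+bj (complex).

Apply KCL at each of the 6 non-ground nodes and solve the resulting linear system.
Node n1: branches {L2, C2, R4, L4, R5, R6, R9} → V_1 = -44.57-0.05424j
Node n2: branches {R1, L1, R2, C1, R5, R6, R7, R10, L6} → V_2 = -44.46-0.03349j
Node n3: branches {I1, R2, R3, R4, L5, R11} → V_3 = -44.32-0.02078j
Node n4: branches {R1, R9, L5} → V_4 = -44.47-0.03446j
Node n5: branches {L3, R8, R11, L6, V1} → V_5 = -46.40+0.000j
Node n6: branches {L1, R3, C1, C2, L3, L4, R7} → V_6 = -43.30+0.02590j
Source currents: i(V1)=-0.06292+0.6638j

0.006460+0.0003300j A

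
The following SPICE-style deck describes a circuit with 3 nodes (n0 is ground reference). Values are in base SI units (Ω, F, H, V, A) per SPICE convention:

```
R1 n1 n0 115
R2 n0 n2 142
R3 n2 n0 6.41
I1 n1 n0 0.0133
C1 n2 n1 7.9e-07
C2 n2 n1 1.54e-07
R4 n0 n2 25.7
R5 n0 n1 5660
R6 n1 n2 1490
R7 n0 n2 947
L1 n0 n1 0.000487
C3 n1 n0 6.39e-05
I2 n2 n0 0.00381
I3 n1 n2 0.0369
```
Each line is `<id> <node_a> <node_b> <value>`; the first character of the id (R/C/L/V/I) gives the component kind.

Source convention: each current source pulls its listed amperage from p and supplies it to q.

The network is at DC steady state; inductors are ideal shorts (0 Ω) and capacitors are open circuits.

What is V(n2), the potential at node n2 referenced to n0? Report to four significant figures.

Apply KCL at each of the 2 non-ground nodes and solve the resulting linear system.
Node n1: branches {R1, I1, C1, C2, R5, R6, L1, C3, I3} → V_1 = 0.000
Node n2: branches {R2, R3, C1, C2, R4, R6, R7, I2, I3} → V_2 = 0.1625
Source currents: i(L1)=0.05009

0.1625 V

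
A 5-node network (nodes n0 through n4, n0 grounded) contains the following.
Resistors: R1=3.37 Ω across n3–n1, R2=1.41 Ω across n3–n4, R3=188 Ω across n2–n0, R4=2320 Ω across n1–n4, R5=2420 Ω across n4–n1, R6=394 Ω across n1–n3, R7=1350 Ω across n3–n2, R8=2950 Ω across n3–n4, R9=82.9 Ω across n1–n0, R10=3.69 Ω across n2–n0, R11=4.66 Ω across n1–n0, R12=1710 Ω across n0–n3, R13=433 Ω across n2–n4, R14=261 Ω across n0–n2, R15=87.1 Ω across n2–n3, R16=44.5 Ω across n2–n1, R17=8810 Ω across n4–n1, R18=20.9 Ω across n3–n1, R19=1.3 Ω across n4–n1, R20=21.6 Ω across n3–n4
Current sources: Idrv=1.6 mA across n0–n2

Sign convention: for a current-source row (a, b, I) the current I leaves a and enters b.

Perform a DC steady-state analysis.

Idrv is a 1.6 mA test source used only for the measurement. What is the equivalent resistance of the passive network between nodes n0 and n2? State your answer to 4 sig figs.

R_eq = 3.207 Ω

MNA unknowns: 4 node voltages V₁..V_4
R1: Y=0.2967 on G[3,1]
R2: Y=0.7092 on G[3,4]
R3: Y=0.005319 on G[2,0]
R4: Y=0.0004310 on G[1,4]
R5: Y=0.0004132 on G[4,1]
R6: Y=0.002538 on G[1,3]
R7: Y=0.0007407 on G[3,2]
R8: Y=0.0003390 on G[3,4]
R9: Y=0.01206 on G[1,0]
R10: Y=0.2710 on G[2,0]
R11: Y=0.2146 on G[1,0]
R12: Y=0.0005848 on G[0,3]
R13: Y=0.002309 on G[2,4]
R14: Y=0.003831 on G[0,2]
R15: Y=0.01148 on G[2,3]
R16: Y=0.02247 on G[2,1]
R17: Y=0.0001135 on G[4,1]
R18: Y=0.04785 on G[3,1]
R19: Y=0.7692 on G[4,1]
R20: Y=0.04630 on G[3,4]
Idrv: z[0]−=0.0016, z[2]+=0.0016
solve → V1=0.0007144, V2=0.005132, V3=0.0007934, V4=0.0007601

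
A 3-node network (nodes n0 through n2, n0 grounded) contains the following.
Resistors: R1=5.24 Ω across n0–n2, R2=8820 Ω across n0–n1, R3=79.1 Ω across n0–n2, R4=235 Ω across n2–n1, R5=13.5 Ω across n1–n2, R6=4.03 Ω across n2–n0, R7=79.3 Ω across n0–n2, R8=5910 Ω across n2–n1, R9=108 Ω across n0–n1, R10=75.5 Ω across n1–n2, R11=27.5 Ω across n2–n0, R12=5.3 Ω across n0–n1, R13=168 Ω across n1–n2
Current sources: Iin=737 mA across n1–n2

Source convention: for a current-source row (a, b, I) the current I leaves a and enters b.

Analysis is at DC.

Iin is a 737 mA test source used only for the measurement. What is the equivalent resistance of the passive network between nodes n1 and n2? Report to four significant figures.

MNA unknowns: 2 node voltages V₁..V_2
R1: Y=0.1908 on G[0,2]
R2: Y=0.0001134 on G[0,1]
R3: Y=0.01264 on G[0,2]
R4: Y=0.004255 on G[2,1]
R5: Y=0.07407 on G[1,2]
R6: Y=0.2481 on G[2,0]
R7: Y=0.01261 on G[0,2]
R8: Y=0.0001692 on G[2,1]
R9: Y=0.009259 on G[0,1]
R10: Y=0.01325 on G[1,2]
R11: Y=0.03636 on G[2,0]
R12: Y=0.1887 on G[0,1]
R13: Y=0.005952 on G[1,2]
Iin: z[1]−=0.737, z[2]+=0.737
solve → V1=-2.204, V2=0.8720

R_eq = 4.174 Ω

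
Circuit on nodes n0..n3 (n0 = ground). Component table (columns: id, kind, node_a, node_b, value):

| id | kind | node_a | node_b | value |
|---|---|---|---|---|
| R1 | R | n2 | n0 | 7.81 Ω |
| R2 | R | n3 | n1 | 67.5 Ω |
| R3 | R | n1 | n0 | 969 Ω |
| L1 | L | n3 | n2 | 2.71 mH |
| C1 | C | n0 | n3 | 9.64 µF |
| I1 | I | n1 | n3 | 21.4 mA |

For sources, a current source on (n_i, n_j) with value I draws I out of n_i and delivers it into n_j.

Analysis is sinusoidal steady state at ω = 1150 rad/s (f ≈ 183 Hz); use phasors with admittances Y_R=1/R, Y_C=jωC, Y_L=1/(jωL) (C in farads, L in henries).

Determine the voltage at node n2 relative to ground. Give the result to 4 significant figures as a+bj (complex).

Apply KCL at each of the 3 non-ground nodes and solve the resulting linear system.
Node n1: branches {R2, R3, I1} → V_1 = -1.340+0.003183j
Node n2: branches {R1, L1} → V_2 = 0.01109-0.001021j
Node n3: branches {R2, L1, C1, I1} → V_3 = 0.01150+0.003405j

0.01109-0.001021j V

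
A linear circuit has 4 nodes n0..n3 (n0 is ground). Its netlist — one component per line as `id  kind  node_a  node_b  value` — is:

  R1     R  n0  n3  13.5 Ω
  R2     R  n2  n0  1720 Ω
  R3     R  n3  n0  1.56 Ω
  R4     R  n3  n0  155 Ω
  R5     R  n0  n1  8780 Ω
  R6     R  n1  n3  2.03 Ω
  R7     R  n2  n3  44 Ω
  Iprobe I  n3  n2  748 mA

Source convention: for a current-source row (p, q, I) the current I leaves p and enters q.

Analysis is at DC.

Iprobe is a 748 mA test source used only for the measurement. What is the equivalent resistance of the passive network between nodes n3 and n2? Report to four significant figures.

R_eq = 42.90 Ω

Apply KCL at each of the 3 non-ground nodes and solve the resulting linear system.
Node n1: branches {R5, R6} → V_1 = -0.02583
Node n2: branches {R2, R7, Iprobe} → V_2 = 32.07
Node n3: branches {R1, R3, R4, R6, R7, Iprobe} → V_3 = -0.02583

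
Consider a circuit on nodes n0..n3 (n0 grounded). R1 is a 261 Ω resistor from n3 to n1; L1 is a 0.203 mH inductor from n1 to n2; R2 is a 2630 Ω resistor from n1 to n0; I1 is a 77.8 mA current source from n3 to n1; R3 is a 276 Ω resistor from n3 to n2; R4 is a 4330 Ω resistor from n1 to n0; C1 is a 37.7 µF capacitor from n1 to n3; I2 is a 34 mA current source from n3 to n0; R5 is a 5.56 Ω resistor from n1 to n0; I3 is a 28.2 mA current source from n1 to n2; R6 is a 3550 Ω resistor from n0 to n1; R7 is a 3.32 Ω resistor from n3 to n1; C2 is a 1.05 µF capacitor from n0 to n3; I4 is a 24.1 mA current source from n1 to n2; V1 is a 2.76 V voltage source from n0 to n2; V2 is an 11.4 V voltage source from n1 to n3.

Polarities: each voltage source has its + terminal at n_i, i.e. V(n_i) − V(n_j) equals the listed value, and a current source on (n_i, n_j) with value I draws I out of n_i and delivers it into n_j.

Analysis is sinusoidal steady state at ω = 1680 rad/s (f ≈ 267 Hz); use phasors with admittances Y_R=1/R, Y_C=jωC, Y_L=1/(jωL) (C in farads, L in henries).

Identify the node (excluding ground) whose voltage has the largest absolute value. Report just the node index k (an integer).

3

Element admittances at ω=1680 rad/s:
  Y(R1) = 0.003831+0.000j S between n3,n1
  Y(L1) = 0.000-2.932j S between n1,n2
  Y(R2) = 0.0003802+0.000j S between n1,n0
  I1: injects 0.0778 A into n1 (from n3)
  Y(R3) = 0.003623+0.000j S between n3,n2
  Y(R4) = 0.0002309+0.000j S between n1,n0
  Y(C1) = 0.000+0.06334j S between n1,n3
  I2: injects 0.034 A into n0 (from n3)
  Y(R5) = 0.1799+0.000j S between n1,n0
  I3: injects 0.0282 A into n2 (from n1)
  Y(R6) = 0.0002817+0.000j S between n0,n1
  Y(R7) = 0.3012+0.000j S between n3,n1
  Y(C2) = 0.000+0.001764j S between n0,n3
  I4: injects 0.0241 A into n2 (from n1)
  V1: constraint V(n0)−V(n2) = 2.76
  V2: constraint V(n1)−V(n3) = 11.4
Assemble and solve the 5×5 MNA system:
  V(n1)=-2.759+0.1548j  V(n2)=-2.760+0.000j  V(n3)=-14.16+0.1548j
  i(V1)=-0.4649+0.003005j  i(V2)=-3.407-0.7464j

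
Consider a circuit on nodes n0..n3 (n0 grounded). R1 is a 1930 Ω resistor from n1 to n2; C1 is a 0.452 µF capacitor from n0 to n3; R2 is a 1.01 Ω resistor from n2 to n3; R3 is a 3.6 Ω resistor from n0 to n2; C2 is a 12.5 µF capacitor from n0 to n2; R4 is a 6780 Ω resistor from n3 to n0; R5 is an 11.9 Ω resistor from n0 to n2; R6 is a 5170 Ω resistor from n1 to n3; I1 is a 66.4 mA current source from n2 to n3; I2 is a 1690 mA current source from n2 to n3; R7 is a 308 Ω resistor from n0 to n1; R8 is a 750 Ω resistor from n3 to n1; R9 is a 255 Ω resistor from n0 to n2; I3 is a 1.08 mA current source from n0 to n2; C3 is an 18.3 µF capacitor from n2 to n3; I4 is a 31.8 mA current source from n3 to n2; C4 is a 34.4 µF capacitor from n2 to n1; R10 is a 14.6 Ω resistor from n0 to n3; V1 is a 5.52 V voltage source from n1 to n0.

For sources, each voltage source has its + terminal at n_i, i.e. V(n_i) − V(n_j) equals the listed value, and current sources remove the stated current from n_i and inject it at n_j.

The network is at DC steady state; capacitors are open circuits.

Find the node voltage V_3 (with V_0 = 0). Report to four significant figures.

1.413 V

Element admittances at DC:
  Y(R1) = 0.0005181 S between n1,n2
  Y(C1) = 0.000 S between n0,n3
  Y(R2) = 0.9901 S between n2,n3
  Y(R3) = 0.2778 S between n0,n2
  Y(C2) = 0.000 S between n0,n2
  Y(R4) = 0.0001475 S between n3,n0
  Y(R5) = 0.08403 S between n0,n2
  Y(R6) = 0.0001934 S between n1,n3
  I1: injects 0.0664 A into n3 (from n2)
  I2: injects 1.69 A into n3 (from n2)
  Y(R7) = 0.003247 S between n0,n1
  Y(R8) = 0.001333 S between n3,n1
  Y(R9) = 0.003922 S between n0,n2
  I3: injects 0.00108 A into n2 (from n0)
  Y(C3) = 0.000 S between n2,n3
  I4: injects 0.0318 A into n2 (from n3)
  Y(C4) = 0.000 S between n2,n1
  Y(R10) = 0.06849 S between n0,n3
  V1: constraint V(n1)−V(n0) = 5.52
Assemble and solve the 4×4 MNA system:
  V(n1)=5.520  V(n2)=-0.2370  V(n3)=1.413
  i(V1)=-0.02718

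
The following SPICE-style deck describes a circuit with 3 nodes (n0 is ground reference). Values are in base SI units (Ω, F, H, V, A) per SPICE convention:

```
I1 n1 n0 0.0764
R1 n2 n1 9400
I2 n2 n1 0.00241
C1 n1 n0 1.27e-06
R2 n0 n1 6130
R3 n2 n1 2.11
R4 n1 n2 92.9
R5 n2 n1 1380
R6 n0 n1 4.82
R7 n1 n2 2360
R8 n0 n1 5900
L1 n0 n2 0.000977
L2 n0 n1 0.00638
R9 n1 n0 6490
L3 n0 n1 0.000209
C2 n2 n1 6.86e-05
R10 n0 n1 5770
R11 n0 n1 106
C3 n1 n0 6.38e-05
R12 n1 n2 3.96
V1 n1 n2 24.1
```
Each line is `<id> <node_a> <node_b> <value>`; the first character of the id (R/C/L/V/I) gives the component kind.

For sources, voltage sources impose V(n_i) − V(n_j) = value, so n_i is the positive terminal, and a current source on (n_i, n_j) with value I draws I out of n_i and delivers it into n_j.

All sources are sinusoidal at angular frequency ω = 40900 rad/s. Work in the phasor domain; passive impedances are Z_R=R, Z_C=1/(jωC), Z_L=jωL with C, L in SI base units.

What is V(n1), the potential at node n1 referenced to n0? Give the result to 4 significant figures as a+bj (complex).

Apply KCL at each of the 2 non-ground nodes and solve the resulting linear system.
Node n1: branches {I1, R1, I2, C1, R2, R3, R4, R5, R6, R7, R8, L2, R9, L3, C2, R10, R11, C3, R12, V1} → V_1 = -0.2406+0.009564j
Node n2: branches {R1, I2, R3, R4, R5, R7, L1, C2, R12, V1} → V_2 = -24.34+0.009564j
Source currents: i(V1)=-17.79-67.01j

-0.2406+0.009564j V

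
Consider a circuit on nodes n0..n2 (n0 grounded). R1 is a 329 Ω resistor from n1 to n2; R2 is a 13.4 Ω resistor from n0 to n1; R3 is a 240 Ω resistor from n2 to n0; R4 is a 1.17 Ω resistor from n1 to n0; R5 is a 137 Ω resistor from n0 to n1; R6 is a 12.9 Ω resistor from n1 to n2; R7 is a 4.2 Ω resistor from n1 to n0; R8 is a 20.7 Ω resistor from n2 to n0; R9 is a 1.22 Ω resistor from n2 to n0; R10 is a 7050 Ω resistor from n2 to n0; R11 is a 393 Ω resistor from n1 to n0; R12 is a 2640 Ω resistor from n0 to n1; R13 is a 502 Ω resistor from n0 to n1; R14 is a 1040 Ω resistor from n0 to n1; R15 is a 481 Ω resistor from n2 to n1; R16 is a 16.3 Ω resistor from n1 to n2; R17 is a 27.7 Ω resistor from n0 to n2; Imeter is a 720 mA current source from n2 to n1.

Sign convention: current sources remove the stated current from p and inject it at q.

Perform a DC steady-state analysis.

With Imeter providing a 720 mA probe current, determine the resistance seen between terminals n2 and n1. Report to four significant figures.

Apply KCL at each of the 2 non-ground nodes and solve the resulting linear system.
Node n1: branches {R1, R2, R4, R5, R6, R7, R11, R12, R13, R14, R15, R16, Imeter} → V_1 = 0.4763
Node n2: branches {R1, R3, R6, R8, R9, R10, R15, R16, R17, Imeter} → V_2 = -0.6190

R_eq = 1.521 Ω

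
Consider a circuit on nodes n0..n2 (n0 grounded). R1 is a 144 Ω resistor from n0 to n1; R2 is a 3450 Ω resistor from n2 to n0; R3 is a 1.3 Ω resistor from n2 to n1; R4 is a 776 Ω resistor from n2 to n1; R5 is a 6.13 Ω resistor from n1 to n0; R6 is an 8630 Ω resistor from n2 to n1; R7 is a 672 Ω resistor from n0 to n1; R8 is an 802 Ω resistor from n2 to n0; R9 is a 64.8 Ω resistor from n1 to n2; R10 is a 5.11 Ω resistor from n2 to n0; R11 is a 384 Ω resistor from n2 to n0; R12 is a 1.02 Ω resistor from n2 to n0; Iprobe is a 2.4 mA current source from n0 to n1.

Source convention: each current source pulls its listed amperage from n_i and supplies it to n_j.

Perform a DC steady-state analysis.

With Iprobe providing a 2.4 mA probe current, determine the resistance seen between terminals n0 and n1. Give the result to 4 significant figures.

Apply KCL at each of the 2 non-ground nodes and solve the resulting linear system.
Node n1: branches {R1, R3, R4, R5, R6, R7, R9, Iprobe} → V_1 = 0.003730
Node n2: branches {R2, R3, R4, R6, R8, R9, R10, R11, R12} → V_2 = 0.001491

R_eq = 1.554 Ω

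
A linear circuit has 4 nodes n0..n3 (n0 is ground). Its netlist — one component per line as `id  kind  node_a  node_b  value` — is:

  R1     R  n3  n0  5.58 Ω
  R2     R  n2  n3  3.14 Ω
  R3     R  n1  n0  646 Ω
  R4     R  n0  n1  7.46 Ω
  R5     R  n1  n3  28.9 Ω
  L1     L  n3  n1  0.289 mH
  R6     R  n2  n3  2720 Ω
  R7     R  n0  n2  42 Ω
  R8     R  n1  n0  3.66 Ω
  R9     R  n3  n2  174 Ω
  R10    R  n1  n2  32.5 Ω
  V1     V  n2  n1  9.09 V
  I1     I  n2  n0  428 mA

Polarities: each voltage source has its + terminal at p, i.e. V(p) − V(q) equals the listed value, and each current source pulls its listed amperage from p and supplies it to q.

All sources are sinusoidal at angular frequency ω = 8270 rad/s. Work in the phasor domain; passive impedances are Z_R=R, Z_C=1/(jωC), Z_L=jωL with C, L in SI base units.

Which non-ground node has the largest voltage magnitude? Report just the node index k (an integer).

Apply KCL at each of the 3 non-ground nodes and solve the resulting linear system.
Node n1: branches {R3, R4, R5, L1, R8, R10, V1} → V_1 = -2.140-0.9357j
Node n2: branches {R2, R6, R7, R9, R10, V1, I1} → V_2 = 6.950-0.9357j
Node n3: branches {R1, R2, R5, L1, R6, R9} → V_3 = 1.570+2.259j
Source currents: i(V1)=-2.619+1.059j

2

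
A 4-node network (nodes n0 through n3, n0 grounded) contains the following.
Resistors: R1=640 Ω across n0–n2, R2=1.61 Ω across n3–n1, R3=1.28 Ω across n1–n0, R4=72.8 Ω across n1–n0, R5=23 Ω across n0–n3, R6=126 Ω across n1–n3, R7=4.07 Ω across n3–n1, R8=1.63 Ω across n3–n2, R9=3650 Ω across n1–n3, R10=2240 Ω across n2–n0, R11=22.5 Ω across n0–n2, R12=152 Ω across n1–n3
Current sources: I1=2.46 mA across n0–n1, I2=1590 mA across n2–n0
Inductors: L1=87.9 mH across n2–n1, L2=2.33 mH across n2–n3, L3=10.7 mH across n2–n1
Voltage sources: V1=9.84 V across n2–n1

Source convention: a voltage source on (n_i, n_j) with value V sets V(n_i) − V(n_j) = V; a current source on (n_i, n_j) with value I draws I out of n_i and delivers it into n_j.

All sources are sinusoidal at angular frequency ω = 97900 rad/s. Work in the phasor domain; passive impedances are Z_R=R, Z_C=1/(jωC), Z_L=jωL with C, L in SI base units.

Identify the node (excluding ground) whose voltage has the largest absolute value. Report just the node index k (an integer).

2

Apply KCL at each of the 3 non-ground nodes and solve the resulting linear system.
Node n1: branches {R2, R3, R4, I1, L1, R6, R7, R9, L3, R12, V1} → V_1 = -2.507+0.0008195j
Node n2: branches {R1, L1, L2, R8, R10, L3, R11, I2, V1} → V_2 = 7.333+0.0008195j
Node n3: branches {R2, R5, L2, R6, R7, R8, R9, R12} → V_3 = 1.488-0.01586j
Source currents: i(V1)=-5.517+0.02589j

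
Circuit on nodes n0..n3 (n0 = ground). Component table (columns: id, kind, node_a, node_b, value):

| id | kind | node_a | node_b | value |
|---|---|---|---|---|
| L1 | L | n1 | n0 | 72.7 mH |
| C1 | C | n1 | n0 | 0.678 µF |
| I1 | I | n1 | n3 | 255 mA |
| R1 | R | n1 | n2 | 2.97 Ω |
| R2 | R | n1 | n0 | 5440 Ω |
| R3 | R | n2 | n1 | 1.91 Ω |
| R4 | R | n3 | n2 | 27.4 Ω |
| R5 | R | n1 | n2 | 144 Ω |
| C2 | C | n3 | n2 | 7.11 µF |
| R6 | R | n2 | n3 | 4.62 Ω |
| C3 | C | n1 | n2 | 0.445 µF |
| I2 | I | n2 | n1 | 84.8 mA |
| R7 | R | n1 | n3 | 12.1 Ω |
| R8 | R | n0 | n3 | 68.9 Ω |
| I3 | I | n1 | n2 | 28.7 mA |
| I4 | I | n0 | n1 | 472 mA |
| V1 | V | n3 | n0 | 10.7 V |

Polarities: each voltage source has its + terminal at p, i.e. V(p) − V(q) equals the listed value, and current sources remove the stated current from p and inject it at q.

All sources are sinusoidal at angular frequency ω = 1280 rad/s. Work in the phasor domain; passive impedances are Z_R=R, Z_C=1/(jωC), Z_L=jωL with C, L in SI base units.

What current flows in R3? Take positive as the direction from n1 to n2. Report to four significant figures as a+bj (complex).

Element admittances at ω=1280 rad/s:
  Y(L1) = 0.000-0.01075j S between n1,n0
  Y(C1) = 0.000+0.0008678j S between n1,n0
  I1: injects 0.255 A into n3 (from n1)
  Y(R1) = 0.3367+0.000j S between n1,n2
  Y(R2) = 0.0001838+0.000j S between n1,n0
  Y(R3) = 0.5236+0.000j S between n2,n1
  Y(R4) = 0.03650+0.000j S between n3,n2
  Y(R5) = 0.006944+0.000j S between n1,n2
  Y(C2) = 0.000+0.009101j S between n3,n2
  Y(R6) = 0.2165+0.000j S between n2,n3
  Y(C3) = 0.000+0.0005696j S between n1,n2
  I2: injects 0.0848 A into n1 (from n2)
  Y(R7) = 0.08264+0.000j S between n1,n3
  Y(R8) = 0.01451+0.000j S between n0,n3
  I3: injects 0.0287 A into n2 (from n1)
  I4: injects 0.472 A into n1 (from n0)
  V1: constraint V(n3)−V(n0) = 10.7
Assemble and solve the 4×4 MNA system:
  V(n1)=11.51+0.3933j  V(n2)=11.28+0.2999j  V(n3)=10.70+0.000j
  i(V1)=0.3107+0.1136j

0.1208+0.04890j A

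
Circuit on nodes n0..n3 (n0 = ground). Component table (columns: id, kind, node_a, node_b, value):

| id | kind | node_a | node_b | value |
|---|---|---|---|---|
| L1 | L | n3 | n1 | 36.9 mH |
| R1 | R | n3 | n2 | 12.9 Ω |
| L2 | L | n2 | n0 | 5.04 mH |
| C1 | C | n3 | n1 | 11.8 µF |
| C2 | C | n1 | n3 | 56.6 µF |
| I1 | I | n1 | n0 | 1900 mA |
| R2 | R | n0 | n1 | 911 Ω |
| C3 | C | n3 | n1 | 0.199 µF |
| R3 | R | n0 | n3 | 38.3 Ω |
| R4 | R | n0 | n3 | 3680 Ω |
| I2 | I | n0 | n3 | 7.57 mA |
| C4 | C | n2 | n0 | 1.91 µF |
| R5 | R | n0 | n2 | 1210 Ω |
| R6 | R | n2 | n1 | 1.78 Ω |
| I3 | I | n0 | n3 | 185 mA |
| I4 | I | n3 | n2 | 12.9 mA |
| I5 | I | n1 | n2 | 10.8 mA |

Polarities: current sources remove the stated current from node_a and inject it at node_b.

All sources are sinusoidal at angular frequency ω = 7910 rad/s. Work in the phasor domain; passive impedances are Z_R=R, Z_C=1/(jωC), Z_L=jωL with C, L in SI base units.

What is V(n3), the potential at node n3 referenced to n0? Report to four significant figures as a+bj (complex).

-54.01-19.43j V

Element admittances at ω=7910 rad/s:
  Y(L1) = 0.000-0.003426j S between n3,n1
  Y(R1) = 0.07752+0.000j S between n3,n2
  Y(L2) = 0.000-0.02508j S between n2,n0
  Y(C1) = 0.000+0.09334j S between n3,n1
  Y(C2) = 0.000+0.4477j S between n1,n3
  I1: injects 1.9 A into n0 (from n1)
  Y(R2) = 0.001098+0.000j S between n0,n1
  Y(C3) = 0.000+0.001574j S between n3,n1
  Y(R3) = 0.02611+0.000j S between n0,n3
  Y(R4) = 0.0002717+0.000j S between n0,n3
  I2: injects 0.00757 A into n3 (from n0)
  Y(C4) = 0.000+0.01511j S between n2,n0
  Y(R5) = 0.0008264+0.000j S between n0,n2
  Y(R6) = 0.5618+0.000j S between n2,n1
  I3: injects 0.185 A into n3 (from n0)
  I4: injects 0.0129 A into n2 (from n3)
  I5: injects 0.0108 A into n2 (from n1)
Assemble and solve the 3×3 MNA system:
  V(n1)=-55.20-16.55j  V(n2)=-54.67-17.73j  V(n3)=-54.01-19.43j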